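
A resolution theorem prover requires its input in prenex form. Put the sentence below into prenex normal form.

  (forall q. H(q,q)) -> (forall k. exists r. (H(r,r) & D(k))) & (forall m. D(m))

exists q. forall k. exists r. forall m. (~H(q,q) | H(r,r) & D(k) & D(m))

Eliminate → and ↔ using ¬ and ∨.
  ~(forall q. H(q,q)) | (forall k. exists r. (H(r,r) & D(k))) & (forall m. D(m))
Move each ¬ inward, flipping quantifiers it crosses:
  (exists q. ~H(q,q)) | (forall k. exists r. (H(r,r) & D(k))) & (forall m. D(m))
Pull the quantifiers to the front (each side's bound variable is not free in the other side):
  exists q. forall k. exists r. forall m. (~H(q,q) | H(r,r) & D(k) & D(m))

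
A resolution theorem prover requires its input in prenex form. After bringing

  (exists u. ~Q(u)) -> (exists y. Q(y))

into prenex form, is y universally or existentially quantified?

existential

Rewrite implications/biconditionals: A → B as ¬A ∨ B.
  ~(exists u. ~Q(u)) | (exists y. Q(y))
Push ¬ through the quantifiers and connectives to reach negation normal form:
  (forall u. Q(u)) | (exists y. Q(y))
All bound variables are already distinct, so no renaming is needed.
Finally move all quantifiers to the prefix:
  forall u. exists y. (Q(u) | Q(y))
The quantifier exists y sits under an even number of negations (counting the antecedent side of each →), so it remains existential.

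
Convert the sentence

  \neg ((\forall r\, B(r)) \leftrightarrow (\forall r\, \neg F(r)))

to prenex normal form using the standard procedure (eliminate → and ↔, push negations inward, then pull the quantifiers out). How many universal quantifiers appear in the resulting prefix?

2

Rewrite implications/biconditionals: A → B as ¬A ∨ B; A ↔ B as (¬A ∨ B) ∧ (¬B ∨ A).
  \neg ((\neg (\forall r\, B(r)) \lor (\forall r\, \neg F(r))) \land (\neg (\forall r\, \neg F(r)) \lor (\forall r\, B(r))))
Push ¬ through the quantifiers and connectives to reach negation normal form:
  (\forall r\, B(r)) \land (\exists r\, F(r)) \lor (\forall r\, \neg F(r)) \land (\exists r\, \neg B(r))
Standardize variables apart so no two quantifiers bind the same name: r↦u, r↦p, r↦a.
  (\forall r\, B(r)) \land (\exists u\, F(u)) \lor (\forall p\, \neg F(p)) \land (\exists a\, \neg B(a))
Finally move all quantifiers to the prefix:
  \forall r\, \exists u\, \forall p\, \exists a\, (B(r) \land F(u) \lor \neg F(p) \land \neg B(a))
The prefix is \forall r \exists u \forall p \exists a: 2 universal, 2 existential.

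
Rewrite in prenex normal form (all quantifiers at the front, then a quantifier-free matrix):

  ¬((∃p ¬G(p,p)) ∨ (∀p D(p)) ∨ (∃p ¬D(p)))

∀p ∃s ∀q (G(p,p) ∧ ¬D(s) ∧ D(q))

Push ¬ through the quantifiers and connectives to reach negation normal form:
  (∀p G(p,p)) ∧ (∃p ¬D(p)) ∧ (∀p D(p))
Standardize variables apart so no two quantifiers bind the same name: p↦s, p↦q.
  (∀p G(p,p)) ∧ (∃s ¬D(s)) ∧ (∀q D(q))
Extract every quantifier outward, since the variables are now distinct and don't occur free across branches:
  ∀p ∃s ∀q (G(p,p) ∧ ¬D(s) ∧ D(q))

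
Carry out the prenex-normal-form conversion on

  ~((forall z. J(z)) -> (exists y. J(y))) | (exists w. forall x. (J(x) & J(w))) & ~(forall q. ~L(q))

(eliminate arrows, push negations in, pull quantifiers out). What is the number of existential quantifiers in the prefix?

Eliminate → and ↔ using ¬ and ∨.
  ~(~(forall z. J(z)) | (exists y. J(y))) | (exists w. forall x. (J(x) & J(w))) & ~(forall q. ~L(q))
Push ¬ through the quantifiers and connectives to reach negation normal form:
  (forall z. J(z)) & (forall y. ~J(y)) | (exists w. forall x. (J(x) & J(w))) & (exists q. L(q))
All bound variables are already distinct, so no renaming is needed.
Pull the quantifiers to the front (each side's bound variable is not free in the other side):
  forall z. forall y. exists w. forall x. exists q. (J(z) & ~J(y) | J(x) & J(w) & L(q))
The prefix is forall z forall y exists w forall x exists q: 3 universal, 2 existential.

2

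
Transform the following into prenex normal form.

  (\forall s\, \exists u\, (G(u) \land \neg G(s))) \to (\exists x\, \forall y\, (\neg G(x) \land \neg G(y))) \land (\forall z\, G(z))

\exists s\, \forall u\, \exists x\, \forall y\, \forall z\, (\neg G(u) \lor G(s) \lor \neg G(x) \land \neg G(y) \land G(z))

First replace A → B with ¬A ∨ B.
  \neg (\forall s\, \exists u\, (G(u) \land \neg G(s))) \lor (\exists x\, \forall y\, (\neg G(x) \land \neg G(y))) \land (\forall z\, G(z))
Move each ¬ inward, flipping quantifiers it crosses:
  (\exists s\, \forall u\, (\neg G(u) \lor G(s))) \lor (\exists x\, \forall y\, (\neg G(x) \land \neg G(y))) \land (\forall z\, G(z))
All bound variables are already distinct, so no renaming is needed.
Finally move all quantifiers to the prefix:
  \exists s\, \forall u\, \exists x\, \forall y\, \forall z\, (\neg G(u) \lor G(s) \lor \neg G(x) \land \neg G(y) \land G(z))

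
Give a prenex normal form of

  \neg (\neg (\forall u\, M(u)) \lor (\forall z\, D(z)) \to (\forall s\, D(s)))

Rewrite implications/biconditionals: A → B as ¬A ∨ B.
  \neg (\neg (\neg (\forall u\, M(u)) \lor (\forall z\, D(z))) \lor (\forall s\, D(s)))
Drive negations inward (¬∀x A ≡ ∃x ¬A, ¬∃x A ≡ ∀x ¬A, De Morgan for ∧/∨):
  ((\exists u\, \neg M(u)) \lor (\forall z\, D(z))) \land (\exists s\, \neg D(s))
Extract every quantifier outward, since the variables are now distinct and don't occur free across branches:
  \exists u\, \forall z\, \exists s\, ((\neg M(u) \lor D(z)) \land \neg D(s))

\exists u\, \forall z\, \exists s\, ((\neg M(u) \lor D(z)) \land \neg D(s))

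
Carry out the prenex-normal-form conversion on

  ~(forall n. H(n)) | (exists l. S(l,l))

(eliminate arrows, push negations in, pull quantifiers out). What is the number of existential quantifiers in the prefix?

Drive negations inward (¬∀x A ≡ ∃x ¬A, ¬∃x A ≡ ∀x ¬A, De Morgan for ∧/∨):
  (exists n. ~H(n)) | (exists l. S(l,l))
All bound variables are already distinct, so no renaming is needed.
Extract every quantifier outward, since the variables are now distinct and don't occur free across branches:
  exists n. exists l. (~H(n) | S(l,l))
The prefix is exists n exists l: 0 universal, 2 existential.

2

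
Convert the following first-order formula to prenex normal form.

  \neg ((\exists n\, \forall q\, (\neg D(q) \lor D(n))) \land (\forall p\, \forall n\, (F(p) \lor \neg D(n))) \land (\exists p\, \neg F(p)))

\forall n\, \exists q\, \exists p\, \exists w1\, \forall x\, (D(q) \land \neg D(n) \lor \neg F(p) \land D(w1) \lor F(x))

Push ¬ through the quantifiers and connectives to reach negation normal form:
  (\forall n\, \exists q\, (D(q) \land \neg D(n))) \lor (\exists p\, \exists n\, (\neg F(p) \land D(n))) \lor (\forall p\, F(p))
Give each quantifier a distinct variable: n↦w1, p↦x.
  (\forall n\, \exists q\, (D(q) \land \neg D(n))) \lor (\exists p\, \exists w1\, (\neg F(p) \land D(w1))) \lor (\forall x\, F(x))
Finally move all quantifiers to the prefix:
  \forall n\, \exists q\, \exists p\, \exists w1\, \forall x\, (D(q) \land \neg D(n) \lor \neg F(p) \land D(w1) \lor F(x))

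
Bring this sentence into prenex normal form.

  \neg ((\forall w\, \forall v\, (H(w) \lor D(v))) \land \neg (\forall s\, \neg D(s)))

\exists w\, \exists v\, \forall s\, (\neg H(w) \land \neg D(v) \lor \neg D(s))

Move each ¬ inward, flipping quantifiers it crosses:
  (\exists w\, \exists v\, (\neg H(w) \land \neg D(v))) \lor (\forall s\, \neg D(s))
All bound variables are already distinct, so no renaming is needed.
Pull the quantifiers to the front (each side's bound variable is not free in the other side):
  \exists w\, \exists v\, \forall s\, (\neg H(w) \land \neg D(v) \lor \neg D(s))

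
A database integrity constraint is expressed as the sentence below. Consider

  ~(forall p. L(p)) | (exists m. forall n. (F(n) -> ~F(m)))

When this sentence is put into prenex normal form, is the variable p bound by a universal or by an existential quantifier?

existential

First replace A → B with ¬A ∨ B.
  ~(forall p. L(p)) | (exists m. forall n. (~F(n) | ~F(m)))
Push ¬ through the quantifiers and connectives to reach negation normal form:
  (exists p. ~L(p)) | (exists m. forall n. (~F(n) | ~F(m)))
All bound variables are already distinct, so no renaming is needed.
Extract every quantifier outward, since the variables are now distinct and don't occur free across branches:
  exists p. exists m. forall n. (~L(p) | ~F(n) | ~F(m))
The quantifier forall p sits under an odd number of negations (counting the antecedent side of each →), so it flips to exists p.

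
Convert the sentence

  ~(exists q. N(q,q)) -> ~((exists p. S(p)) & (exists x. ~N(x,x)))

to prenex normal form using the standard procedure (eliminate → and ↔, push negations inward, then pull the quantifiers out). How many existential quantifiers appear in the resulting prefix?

1

Rewrite implications/biconditionals: A → B as ¬A ∨ B.
  ~~(exists q. N(q,q)) | ~((exists p. S(p)) & (exists x. ~N(x,x)))
Move each ¬ inward, flipping quantifiers it crosses:
  (exists q. N(q,q)) | (forall p. ~S(p)) | (forall x. N(x,x))
All bound variables are already distinct, so no renaming is needed.
Finally move all quantifiers to the prefix:
  exists q. forall p. forall x. (N(q,q) | ~S(p) | N(x,x))
The prefix is exists q forall p forall x: 2 universal, 1 existential.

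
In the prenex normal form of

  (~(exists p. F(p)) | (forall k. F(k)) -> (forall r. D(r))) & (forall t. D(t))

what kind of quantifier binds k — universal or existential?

existential

First replace A → B with ¬A ∨ B.
  (~(~(exists p. F(p)) | (forall k. F(k))) | (forall r. D(r))) & (forall t. D(t))
Move each ¬ inward, flipping quantifiers it crosses:
  ((exists p. F(p)) & (exists k. ~F(k)) | (forall r. D(r))) & (forall t. D(t))
All bound variables are already distinct, so no renaming is needed.
Finally move all quantifiers to the prefix:
  exists p. exists k. forall r. forall t. ((F(p) & ~F(k) | D(r)) & D(t))
The quantifier forall k sits under an odd number of negations (counting the antecedent side of each →), so it flips to exists k.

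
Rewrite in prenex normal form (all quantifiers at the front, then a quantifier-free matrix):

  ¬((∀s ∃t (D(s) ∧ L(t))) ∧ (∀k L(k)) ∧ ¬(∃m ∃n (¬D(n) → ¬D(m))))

Rewrite implications/biconditionals: A → B as ¬A ∨ B.
  ¬((∀s ∃t (D(s) ∧ L(t))) ∧ (∀k L(k)) ∧ ¬(∃m ∃n (¬¬D(n) ∨ ¬D(m))))
Push ¬ through the quantifiers and connectives to reach negation normal form:
  (∃s ∀t (¬D(s) ∨ ¬L(t))) ∨ (∃k ¬L(k)) ∨ (∃m ∃n (D(n) ∨ ¬D(m)))
All bound variables are already distinct, so no renaming is needed.
Pull the quantifiers to the front (each side's bound variable is not free in the other side):
  ∃s ∀t ∃k ∃m ∃n (¬D(s) ∨ ¬L(t) ∨ ¬L(k) ∨ D(n) ∨ ¬D(m))

∃s ∀t ∃k ∃m ∃n (¬D(s) ∨ ¬L(t) ∨ ¬L(k) ∨ D(n) ∨ ¬D(m))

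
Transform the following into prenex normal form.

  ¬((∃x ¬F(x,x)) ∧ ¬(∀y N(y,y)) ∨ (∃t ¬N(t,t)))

∀x ∀y ∀t ((F(x,x) ∨ N(y,y)) ∧ N(t,t))

Push ¬ through the quantifiers and connectives to reach negation normal form:
  ((∀x F(x,x)) ∨ (∀y N(y,y))) ∧ (∀t N(t,t))
All bound variables are already distinct, so no renaming is needed.
Extract every quantifier outward, since the variables are now distinct and don't occur free across branches:
  ∀x ∀y ∀t ((F(x,x) ∨ N(y,y)) ∧ N(t,t))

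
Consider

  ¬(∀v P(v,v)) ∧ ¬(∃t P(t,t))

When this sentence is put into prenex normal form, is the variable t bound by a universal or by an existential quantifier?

universal

Push ¬ through the quantifiers and connectives to reach negation normal form:
  (∃v ¬P(v,v)) ∧ (∀t ¬P(t,t))
Pull the quantifiers to the front (each side's bound variable is not free in the other side):
  ∃v ∀t (¬P(v,v) ∧ ¬P(t,t))
The quantifier ∃t sits under an odd number of negations, so it flips to ∀t.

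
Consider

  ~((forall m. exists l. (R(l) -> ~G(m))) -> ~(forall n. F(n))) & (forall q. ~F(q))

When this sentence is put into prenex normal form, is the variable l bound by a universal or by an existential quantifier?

Rewrite implications/biconditionals: A → B as ¬A ∨ B.
  ~(~(forall m. exists l. (~R(l) | ~G(m))) | ~(forall n. F(n))) & (forall q. ~F(q))
Move each ¬ inward, flipping quantifiers it crosses:
  (forall m. exists l. (~R(l) | ~G(m))) & (forall n. F(n)) & (forall q. ~F(q))
All bound variables are already distinct, so no renaming is needed.
Extract every quantifier outward, since the variables are now distinct and don't occur free across branches:
  forall m. exists l. forall n. forall q. ((~R(l) | ~G(m)) & F(n) & ~F(q))
The quantifier exists l sits under an even number of negations (counting the antecedent side of each →), so it remains existential.

existential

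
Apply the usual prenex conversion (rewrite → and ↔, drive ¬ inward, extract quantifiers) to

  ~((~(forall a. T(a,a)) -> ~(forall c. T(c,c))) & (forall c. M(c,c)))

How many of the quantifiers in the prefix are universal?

1

Eliminate → and ↔ using ¬ and ∨.
  ~((~~(forall a. T(a,a)) | ~(forall c. T(c,c))) & (forall c. M(c,c)))
Push ¬ through the quantifiers and connectives to reach negation normal form:
  (exists a. ~T(a,a)) & (forall c. T(c,c)) | (exists c. ~M(c,c))
Give each quantifier a distinct variable: c↦v.
  (exists a. ~T(a,a)) & (forall c. T(c,c)) | (exists v. ~M(v,v))
Finally move all quantifiers to the prefix:
  exists a. forall c. exists v. (~T(a,a) & T(c,c) | ~M(v,v))
The prefix is exists a forall c exists v: 1 universal, 2 existential.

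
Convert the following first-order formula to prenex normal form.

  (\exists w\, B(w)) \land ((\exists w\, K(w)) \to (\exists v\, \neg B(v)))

Eliminate → and ↔ using ¬ and ∨.
  (\exists w\, B(w)) \land (\neg (\exists w\, K(w)) \lor (\exists v\, \neg B(v)))
Push ¬ through the quantifiers and connectives to reach negation normal form:
  (\exists w\, B(w)) \land ((\forall w\, \neg K(w)) \lor (\exists v\, \neg B(v)))
Standardize variables apart so no two quantifiers bind the same name: w↦a.
  (\exists w\, B(w)) \land ((\forall a\, \neg K(a)) \lor (\exists v\, \neg B(v)))
Finally move all quantifiers to the prefix:
  \exists w\, \forall a\, \exists v\, (B(w) \land (\neg K(a) \lor \neg B(v)))

\exists w\, \forall a\, \exists v\, (B(w) \land (\neg K(a) \lor \neg B(v)))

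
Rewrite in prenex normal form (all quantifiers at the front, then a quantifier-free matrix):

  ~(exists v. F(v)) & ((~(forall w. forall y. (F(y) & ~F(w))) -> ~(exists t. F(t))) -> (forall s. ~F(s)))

Eliminate → and ↔ using ¬ and ∨.
  ~(exists v. F(v)) & (~(~~(forall w. forall y. (F(y) & ~F(w))) | ~(exists t. F(t))) | (forall s. ~F(s)))
Move each ¬ inward, flipping quantifiers it crosses:
  (forall v. ~F(v)) & ((exists w. exists y. (~F(y) | F(w))) & (exists t. F(t)) | (forall s. ~F(s)))
All bound variables are already distinct, so no renaming is needed.
Extract every quantifier outward, since the variables are now distinct and don't occur free across branches:
  forall v. exists w. exists y. exists t. forall s. (~F(v) & ((~F(y) | F(w)) & F(t) | ~F(s)))

forall v. exists w. exists y. exists t. forall s. (~F(v) & ((~F(y) | F(w)) & F(t) | ~F(s)))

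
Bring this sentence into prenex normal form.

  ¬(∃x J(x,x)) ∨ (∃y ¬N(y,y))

Move each ¬ inward, flipping quantifiers it crosses:
  (∀x ¬J(x,x)) ∨ (∃y ¬N(y,y))
All bound variables are already distinct, so no renaming is needed.
Pull the quantifiers to the front (each side's bound variable is not free in the other side):
  ∀x ∃y (¬J(x,x) ∨ ¬N(y,y))

∀x ∃y (¬J(x,x) ∨ ¬N(y,y))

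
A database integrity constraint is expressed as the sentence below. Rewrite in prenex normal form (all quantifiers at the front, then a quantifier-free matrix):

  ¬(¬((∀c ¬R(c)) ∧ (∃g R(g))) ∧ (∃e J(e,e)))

∀c ∃g ∀e (¬R(c) ∧ R(g) ∨ ¬J(e,e))

Drive negations inward (¬∀x A ≡ ∃x ¬A, ¬∃x A ≡ ∀x ¬A, De Morgan for ∧/∨):
  (∀c ¬R(c)) ∧ (∃g R(g)) ∨ (∀e ¬J(e,e))
Pull the quantifiers to the front (each side's bound variable is not free in the other side):
  ∀c ∃g ∀e (¬R(c) ∧ R(g) ∨ ¬J(e,e))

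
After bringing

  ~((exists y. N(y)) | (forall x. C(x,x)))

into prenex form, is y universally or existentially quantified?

Drive negations inward (¬∀x A ≡ ∃x ¬A, ¬∃x A ≡ ∀x ¬A, De Morgan for ∧/∨):
  (forall y. ~N(y)) & (exists x. ~C(x,x))
Finally move all quantifiers to the prefix:
  forall y. exists x. (~N(y) & ~C(x,x))
The quantifier exists y sits under an odd number of negations, so it flips to forall y.

universal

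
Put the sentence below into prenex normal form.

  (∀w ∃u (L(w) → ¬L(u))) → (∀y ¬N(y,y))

Rewrite implications/biconditionals: A → B as ¬A ∨ B.
  ¬(∀w ∃u (¬L(w) ∨ ¬L(u))) ∨ (∀y ¬N(y,y))
Move each ¬ inward, flipping quantifiers it crosses:
  (∃w ∀u (L(w) ∧ L(u))) ∨ (∀y ¬N(y,y))
All bound variables are already distinct, so no renaming is needed.
Finally move all quantifiers to the prefix:
  ∃w ∀u ∀y (L(w) ∧ L(u) ∨ ¬N(y,y))

∃w ∀u ∀y (L(w) ∧ L(u) ∨ ¬N(y,y))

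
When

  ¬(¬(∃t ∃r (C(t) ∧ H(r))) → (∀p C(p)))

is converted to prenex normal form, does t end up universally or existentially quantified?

Rewrite implications/biconditionals: A → B as ¬A ∨ B.
  ¬(¬¬(∃t ∃r (C(t) ∧ H(r))) ∨ (∀p C(p)))
Move each ¬ inward, flipping quantifiers it crosses:
  (∀t ∀r (¬C(t) ∨ ¬H(r))) ∧ (∃p ¬C(p))
All bound variables are already distinct, so no renaming is needed.
Finally move all quantifiers to the prefix:
  ∀t ∀r ∃p ((¬C(t) ∨ ¬H(r)) ∧ ¬C(p))
The quantifier ∃t sits under an odd number of negations (counting the antecedent side of each →), so it flips to ∀t.

universal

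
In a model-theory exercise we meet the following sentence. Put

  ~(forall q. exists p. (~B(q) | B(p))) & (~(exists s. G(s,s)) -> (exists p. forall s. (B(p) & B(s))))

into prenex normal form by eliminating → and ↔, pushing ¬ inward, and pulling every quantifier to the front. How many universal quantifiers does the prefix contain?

Eliminate → and ↔ using ¬ and ∨.
  ~(forall q. exists p. (~B(q) | B(p))) & (~~(exists s. G(s,s)) | (exists p. forall s. (B(p) & B(s))))
Move each ¬ inward, flipping quantifiers it crosses:
  (exists q. forall p. (B(q) & ~B(p))) & ((exists s. G(s,s)) | (exists p. forall s. (B(p) & B(s))))
Rename bound variables to avoid capture: p↦z, s↦v.
  (exists q. forall p. (B(q) & ~B(p))) & ((exists s. G(s,s)) | (exists z. forall v. (B(z) & B(v))))
Finally move all quantifiers to the prefix:
  exists q. forall p. exists s. exists z. forall v. (B(q) & ~B(p) & (G(s,s) | B(z) & B(v)))
The prefix is exists q forall p exists s exists z forall v: 2 universal, 3 existential.

2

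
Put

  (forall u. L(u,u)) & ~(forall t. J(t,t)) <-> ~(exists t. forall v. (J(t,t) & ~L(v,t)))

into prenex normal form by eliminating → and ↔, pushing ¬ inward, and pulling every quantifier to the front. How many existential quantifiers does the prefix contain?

Rewrite implications/biconditionals: A → B as ¬A ∨ B; A ↔ B as (¬A ∨ B) ∧ (¬B ∨ A).
  (~((forall u. L(u,u)) & ~(forall t. J(t,t))) | ~(exists t. forall v. (J(t,t) & ~L(v,t)))) & (~~(exists t. forall v. (J(t,t) & ~L(v,t))) | (forall u. L(u,u)) & ~(forall t. J(t,t)))
Drive negations inward (¬∀x A ≡ ∃x ¬A, ¬∃x A ≡ ∀x ¬A, De Morgan for ∧/∨):
  ((exists u. ~L(u,u)) | (forall t. J(t,t)) | (forall t. exists v. (~J(t,t) | L(v,t)))) & ((exists t. forall v. (J(t,t) & ~L(v,t))) | (forall u. L(u,u)) & (exists t. ~J(t,t)))
Standardize variables apart so no two quantifiers bind the same name: t↦w1, t↦p, v↦a, u↦s, t↦y.
  ((exists u. ~L(u,u)) | (forall t. J(t,t)) | (forall w1. exists v. (~J(w1,w1) | L(v,w1)))) & ((exists p. forall a. (J(p,p) & ~L(a,p))) | (forall s. L(s,s)) & (exists y. ~J(y,y)))
Pull the quantifiers to the front (each side's bound variable is not free in the other side):
  exists u. forall t. forall w1. exists v. exists p. forall a. forall s. exists y. ((~L(u,u) | J(t,t) | ~J(w1,w1) | L(v,w1)) & (J(p,p) & ~L(a,p) | L(s,s) & ~J(y,y)))
The prefix is exists u forall t forall w1 exists v exists p forall a forall s exists y: 4 universal, 4 existential.

4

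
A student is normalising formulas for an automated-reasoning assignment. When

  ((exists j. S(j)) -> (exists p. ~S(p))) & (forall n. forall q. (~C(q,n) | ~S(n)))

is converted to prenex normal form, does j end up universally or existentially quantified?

universal

Eliminate → and ↔ using ¬ and ∨.
  (~(exists j. S(j)) | (exists p. ~S(p))) & (forall n. forall q. (~C(q,n) | ~S(n)))
Drive negations inward (¬∀x A ≡ ∃x ¬A, ¬∃x A ≡ ∀x ¬A, De Morgan for ∧/∨):
  ((forall j. ~S(j)) | (exists p. ~S(p))) & (forall n. forall q. (~C(q,n) | ~S(n)))
All bound variables are already distinct, so no renaming is needed.
Extract every quantifier outward, since the variables are now distinct and don't occur free across branches:
  forall j. exists p. forall n. forall q. ((~S(j) | ~S(p)) & (~C(q,n) | ~S(n)))
The quantifier exists j sits under an odd number of negations (counting the antecedent side of each →), so it flips to forall j.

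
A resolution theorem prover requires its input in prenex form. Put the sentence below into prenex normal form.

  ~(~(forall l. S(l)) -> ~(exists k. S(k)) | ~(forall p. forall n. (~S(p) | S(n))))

exists l. exists k. forall p. forall n. (~S(l) & S(k) & (~S(p) | S(n)))

Eliminate → and ↔ using ¬ and ∨.
  ~(~~(forall l. S(l)) | ~(exists k. S(k)) | ~(forall p. forall n. (~S(p) | S(n))))
Drive negations inward (¬∀x A ≡ ∃x ¬A, ¬∃x A ≡ ∀x ¬A, De Morgan for ∧/∨):
  (exists l. ~S(l)) & (exists k. S(k)) & (forall p. forall n. (~S(p) | S(n)))
All bound variables are already distinct, so no renaming is needed.
Finally move all quantifiers to the prefix:
  exists l. exists k. forall p. forall n. (~S(l) & S(k) & (~S(p) | S(n)))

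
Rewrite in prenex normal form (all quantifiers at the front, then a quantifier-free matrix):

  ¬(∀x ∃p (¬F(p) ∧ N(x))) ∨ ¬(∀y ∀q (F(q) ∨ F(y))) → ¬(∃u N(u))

∀x ∃p ∀y ∀q ∀u (¬F(p) ∧ N(x) ∧ (F(q) ∨ F(y)) ∨ ¬N(u))

Eliminate → and ↔ using ¬ and ∨.
  ¬(¬(∀x ∃p (¬F(p) ∧ N(x))) ∨ ¬(∀y ∀q (F(q) ∨ F(y)))) ∨ ¬(∃u N(u))
Drive negations inward (¬∀x A ≡ ∃x ¬A, ¬∃x A ≡ ∀x ¬A, De Morgan for ∧/∨):
  (∀x ∃p (¬F(p) ∧ N(x))) ∧ (∀y ∀q (F(q) ∨ F(y))) ∨ (∀u ¬N(u))
Extract every quantifier outward, since the variables are now distinct and don't occur free across branches:
  ∀x ∃p ∀y ∀q ∀u (¬F(p) ∧ N(x) ∧ (F(q) ∨ F(y)) ∨ ¬N(u))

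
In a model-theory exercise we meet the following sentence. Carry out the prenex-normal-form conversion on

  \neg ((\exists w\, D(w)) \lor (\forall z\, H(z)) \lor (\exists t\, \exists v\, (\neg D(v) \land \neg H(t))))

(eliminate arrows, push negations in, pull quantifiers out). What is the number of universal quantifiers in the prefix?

Move each ¬ inward, flipping quantifiers it crosses:
  (\forall w\, \neg D(w)) \land (\exists z\, \neg H(z)) \land (\forall t\, \forall v\, (D(v) \lor H(t)))
All bound variables are already distinct, so no renaming is needed.
Extract every quantifier outward, since the variables are now distinct and don't occur free across branches:
  \forall w\, \exists z\, \forall t\, \forall v\, (\neg D(w) \land \neg H(z) \land (D(v) \lor H(t)))
The prefix is \forall w \exists z \forall t \forall v: 3 universal, 1 existential.

3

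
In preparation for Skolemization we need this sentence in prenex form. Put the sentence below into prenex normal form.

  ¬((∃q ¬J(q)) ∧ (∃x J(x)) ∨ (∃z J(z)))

∀q ∀x ∀z ((J(q) ∨ ¬J(x)) ∧ ¬J(z))

Drive negations inward (¬∀x A ≡ ∃x ¬A, ¬∃x A ≡ ∀x ¬A, De Morgan for ∧/∨):
  ((∀q J(q)) ∨ (∀x ¬J(x))) ∧ (∀z ¬J(z))
All bound variables are already distinct, so no renaming is needed.
Extract every quantifier outward, since the variables are now distinct and don't occur free across branches:
  ∀q ∀x ∀z ((J(q) ∨ ¬J(x)) ∧ ¬J(z))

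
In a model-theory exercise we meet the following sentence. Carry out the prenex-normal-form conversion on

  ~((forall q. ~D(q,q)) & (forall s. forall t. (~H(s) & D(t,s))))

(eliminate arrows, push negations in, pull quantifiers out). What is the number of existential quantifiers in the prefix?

3

Push ¬ through the quantifiers and connectives to reach negation normal form:
  (exists q. D(q,q)) | (exists s. exists t. (H(s) | ~D(t,s)))
All bound variables are already distinct, so no renaming is needed.
Pull the quantifiers to the front (each side's bound variable is not free in the other side):
  exists q. exists s. exists t. (D(q,q) | H(s) | ~D(t,s))
The prefix is exists q exists s exists t: 0 universal, 3 existential.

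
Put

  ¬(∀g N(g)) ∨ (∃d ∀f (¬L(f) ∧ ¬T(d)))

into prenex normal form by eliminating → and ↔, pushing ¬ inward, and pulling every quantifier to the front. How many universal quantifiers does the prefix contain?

Move each ¬ inward, flipping quantifiers it crosses:
  (∃g ¬N(g)) ∨ (∃d ∀f (¬L(f) ∧ ¬T(d)))
All bound variables are already distinct, so no renaming is needed.
Finally move all quantifiers to the prefix:
  ∃g ∃d ∀f (¬N(g) ∨ ¬L(f) ∧ ¬T(d))
The prefix is ∃g ∃d ∀f: 1 universal, 2 existential.

1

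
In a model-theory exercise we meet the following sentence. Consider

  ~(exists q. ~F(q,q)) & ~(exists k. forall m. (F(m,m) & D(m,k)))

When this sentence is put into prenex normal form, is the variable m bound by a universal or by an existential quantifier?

Push ¬ through the quantifiers and connectives to reach negation normal form:
  (forall q. F(q,q)) & (forall k. exists m. (~F(m,m) | ~D(m,k)))
Finally move all quantifiers to the prefix:
  forall q. forall k. exists m. (F(q,q) & (~F(m,m) | ~D(m,k)))
The quantifier forall m sits under an odd number of negations, so it flips to exists m.

existential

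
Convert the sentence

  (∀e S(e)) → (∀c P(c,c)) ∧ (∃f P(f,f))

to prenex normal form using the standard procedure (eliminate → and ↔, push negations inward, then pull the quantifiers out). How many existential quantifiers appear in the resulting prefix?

Eliminate → and ↔ using ¬ and ∨.
  ¬(∀e S(e)) ∨ (∀c P(c,c)) ∧ (∃f P(f,f))
Push ¬ through the quantifiers and connectives to reach negation normal form:
  (∃e ¬S(e)) ∨ (∀c P(c,c)) ∧ (∃f P(f,f))
Finally move all quantifiers to the prefix:
  ∃e ∀c ∃f (¬S(e) ∨ P(c,c) ∧ P(f,f))
The prefix is ∃e ∀c ∃f: 1 universal, 2 existential.

2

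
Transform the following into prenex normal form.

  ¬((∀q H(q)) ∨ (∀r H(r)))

∃q ∃r (¬H(q) ∧ ¬H(r))

Drive negations inward (¬∀x A ≡ ∃x ¬A, ¬∃x A ≡ ∀x ¬A, De Morgan for ∧/∨):
  (∃q ¬H(q)) ∧ (∃r ¬H(r))
All bound variables are already distinct, so no renaming is needed.
Finally move all quantifiers to the prefix:
  ∃q ∃r (¬H(q) ∧ ¬H(r))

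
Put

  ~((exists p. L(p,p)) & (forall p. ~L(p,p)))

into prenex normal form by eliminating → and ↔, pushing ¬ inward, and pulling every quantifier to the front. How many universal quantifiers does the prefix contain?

Move each ¬ inward, flipping quantifiers it crosses:
  (forall p. ~L(p,p)) | (exists p. L(p,p))
Rename bound variables to avoid capture: p↦w.
  (forall p. ~L(p,p)) | (exists w. L(w,w))
Finally move all quantifiers to the prefix:
  forall p. exists w. (~L(p,p) | L(w,w))
The prefix is forall p exists w: 1 universal, 1 existential.

1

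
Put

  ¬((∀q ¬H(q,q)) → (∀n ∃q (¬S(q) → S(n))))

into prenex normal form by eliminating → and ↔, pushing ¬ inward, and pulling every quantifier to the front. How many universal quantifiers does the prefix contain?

2

Eliminate → and ↔ using ¬ and ∨.
  ¬(¬(∀q ¬H(q,q)) ∨ (∀n ∃q (¬¬S(q) ∨ S(n))))
Drive negations inward (¬∀x A ≡ ∃x ¬A, ¬∃x A ≡ ∀x ¬A, De Morgan for ∧/∨):
  (∀q ¬H(q,q)) ∧ (∃n ∀q (¬S(q) ∧ ¬S(n)))
Rename bound variables to avoid capture: q↦t.
  (∀q ¬H(q,q)) ∧ (∃n ∀t (¬S(t) ∧ ¬S(n)))
Finally move all quantifiers to the prefix:
  ∀q ∃n ∀t (¬H(q,q) ∧ ¬S(t) ∧ ¬S(n))
The prefix is ∀q ∃n ∀t: 2 universal, 1 existential.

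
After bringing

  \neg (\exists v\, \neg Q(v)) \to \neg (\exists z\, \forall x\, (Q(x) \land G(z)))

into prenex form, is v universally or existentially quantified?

First replace A → B with ¬A ∨ B.
  \neg \neg (\exists v\, \neg Q(v)) \lor \neg (\exists z\, \forall x\, (Q(x) \land G(z)))
Move each ¬ inward, flipping quantifiers it crosses:
  (\exists v\, \neg Q(v)) \lor (\forall z\, \exists x\, (\neg Q(x) \lor \neg G(z)))
All bound variables are already distinct, so no renaming is needed.
Finally move all quantifiers to the prefix:
  \exists v\, \forall z\, \exists x\, (\neg Q(v) \lor \neg Q(x) \lor \neg G(z))
The quantifier \exists v sits under an even number of negations (counting the antecedent side of each →), so it remains existential.

existential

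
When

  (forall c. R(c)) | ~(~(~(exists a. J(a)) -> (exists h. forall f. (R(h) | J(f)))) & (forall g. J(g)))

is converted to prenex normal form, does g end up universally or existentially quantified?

existential

Rewrite implications/biconditionals: A → B as ¬A ∨ B.
  (forall c. R(c)) | ~(~(~~(exists a. J(a)) | (exists h. forall f. (R(h) | J(f)))) & (forall g. J(g)))
Move each ¬ inward, flipping quantifiers it crosses:
  (forall c. R(c)) | (exists a. J(a)) | (exists h. forall f. (R(h) | J(f))) | (exists g. ~J(g))
Extract every quantifier outward, since the variables are now distinct and don't occur free across branches:
  forall c. exists a. exists h. forall f. exists g. (R(c) | J(a) | R(h) | J(f) | ~J(g))
The quantifier forall g sits under an odd number of negations (counting the antecedent side of each →), so it flips to exists g.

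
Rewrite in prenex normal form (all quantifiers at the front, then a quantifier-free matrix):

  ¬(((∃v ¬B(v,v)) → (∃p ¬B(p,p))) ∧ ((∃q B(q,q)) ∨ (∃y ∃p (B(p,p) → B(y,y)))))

∃v ∀p ∀q ∀y ∀w1 (¬B(v,v) ∧ B(p,p) ∨ ¬B(q,q) ∧ B(w1,w1) ∧ ¬B(y,y))

Rewrite implications/biconditionals: A → B as ¬A ∨ B.
  ¬((¬(∃v ¬B(v,v)) ∨ (∃p ¬B(p,p))) ∧ ((∃q B(q,q)) ∨ (∃y ∃p (¬B(p,p) ∨ B(y,y)))))
Drive negations inward (¬∀x A ≡ ∃x ¬A, ¬∃x A ≡ ∀x ¬A, De Morgan for ∧/∨):
  (∃v ¬B(v,v)) ∧ (∀p B(p,p)) ∨ (∀q ¬B(q,q)) ∧ (∀y ∀p (B(p,p) ∧ ¬B(y,y)))
Standardize variables apart so no two quantifiers bind the same name: p↦w1.
  (∃v ¬B(v,v)) ∧ (∀p B(p,p)) ∨ (∀q ¬B(q,q)) ∧ (∀y ∀w1 (B(w1,w1) ∧ ¬B(y,y)))
Finally move all quantifiers to the prefix:
  ∃v ∀p ∀q ∀y ∀w1 (¬B(v,v) ∧ B(p,p) ∨ ¬B(q,q) ∧ B(w1,w1) ∧ ¬B(y,y))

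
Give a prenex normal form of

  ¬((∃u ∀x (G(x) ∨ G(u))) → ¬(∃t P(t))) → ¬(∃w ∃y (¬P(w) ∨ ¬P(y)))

First replace A → B with ¬A ∨ B.
  ¬¬(¬(∃u ∀x (G(x) ∨ G(u))) ∨ ¬(∃t P(t))) ∨ ¬(∃w ∃y (¬P(w) ∨ ¬P(y)))
Drive negations inward (¬∀x A ≡ ∃x ¬A, ¬∃x A ≡ ∀x ¬A, De Morgan for ∧/∨):
  (∀u ∃x (¬G(x) ∧ ¬G(u))) ∨ (∀t ¬P(t)) ∨ (∀w ∀y (P(w) ∧ P(y)))
Pull the quantifiers to the front (each side's bound variable is not free in the other side):
  ∀u ∃x ∀t ∀w ∀y (¬G(x) ∧ ¬G(u) ∨ ¬P(t) ∨ P(w) ∧ P(y))

∀u ∃x ∀t ∀w ∀y (¬G(x) ∧ ¬G(u) ∨ ¬P(t) ∨ P(w) ∧ P(y))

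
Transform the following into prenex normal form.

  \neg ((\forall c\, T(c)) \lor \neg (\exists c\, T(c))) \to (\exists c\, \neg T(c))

Eliminate → and ↔ using ¬ and ∨.
  \neg \neg ((\forall c\, T(c)) \lor \neg (\exists c\, T(c))) \lor (\exists c\, \neg T(c))
Drive negations inward (¬∀x A ≡ ∃x ¬A, ¬∃x A ≡ ∀x ¬A, De Morgan for ∧/∨):
  (\forall c\, T(c)) \lor (\forall c\, \neg T(c)) \lor (\exists c\, \neg T(c))
Give each quantifier a distinct variable: c↦v1, c↦z1.
  (\forall c\, T(c)) \lor (\forall v1\, \neg T(v1)) \lor (\exists z1\, \neg T(z1))
Finally move all quantifiers to the prefix:
  \forall c\, \forall v1\, \exists z1\, (T(c) \lor \neg T(v1) \lor \neg T(z1))

\forall c\, \forall v1\, \exists z1\, (T(c) \lor \neg T(v1) \lor \neg T(z1))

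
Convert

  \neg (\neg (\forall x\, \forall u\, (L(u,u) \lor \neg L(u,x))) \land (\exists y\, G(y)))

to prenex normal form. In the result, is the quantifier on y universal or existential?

Push ¬ through the quantifiers and connectives to reach negation normal form:
  (\forall x\, \forall u\, (L(u,u) \lor \neg L(u,x))) \lor (\forall y\, \neg G(y))
Finally move all quantifiers to the prefix:
  \forall x\, \forall u\, \forall y\, (L(u,u) \lor \neg L(u,x) \lor \neg G(y))
The quantifier \exists y sits under an odd number of negations, so it flips to \forall y.

universal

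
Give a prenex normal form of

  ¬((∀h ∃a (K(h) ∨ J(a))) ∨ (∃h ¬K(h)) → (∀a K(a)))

∀h ∃a ∃u ∃v ((K(h) ∨ J(a) ∨ ¬K(u)) ∧ ¬K(v))

Rewrite implications/biconditionals: A → B as ¬A ∨ B.
  ¬(¬((∀h ∃a (K(h) ∨ J(a))) ∨ (∃h ¬K(h))) ∨ (∀a K(a)))
Push ¬ through the quantifiers and connectives to reach negation normal form:
  ((∀h ∃a (K(h) ∨ J(a))) ∨ (∃h ¬K(h))) ∧ (∃a ¬K(a))
Standardize variables apart so no two quantifiers bind the same name: h↦u, a↦v.
  ((∀h ∃a (K(h) ∨ J(a))) ∨ (∃u ¬K(u))) ∧ (∃v ¬K(v))
Finally move all quantifiers to the prefix:
  ∀h ∃a ∃u ∃v ((K(h) ∨ J(a) ∨ ¬K(u)) ∧ ¬K(v))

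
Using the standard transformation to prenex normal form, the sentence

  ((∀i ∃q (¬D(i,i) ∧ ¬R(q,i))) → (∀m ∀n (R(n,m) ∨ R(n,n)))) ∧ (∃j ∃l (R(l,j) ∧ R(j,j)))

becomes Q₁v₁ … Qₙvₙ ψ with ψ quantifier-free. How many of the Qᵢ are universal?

3

First replace A → B with ¬A ∨ B.
  (¬(∀i ∃q (¬D(i,i) ∧ ¬R(q,i))) ∨ (∀m ∀n (R(n,m) ∨ R(n,n)))) ∧ (∃j ∃l (R(l,j) ∧ R(j,j)))
Drive negations inward (¬∀x A ≡ ∃x ¬A, ¬∃x A ≡ ∀x ¬A, De Morgan for ∧/∨):
  ((∃i ∀q (D(i,i) ∨ R(q,i))) ∨ (∀m ∀n (R(n,m) ∨ R(n,n)))) ∧ (∃j ∃l (R(l,j) ∧ R(j,j)))
Finally move all quantifiers to the prefix:
  ∃i ∀q ∀m ∀n ∃j ∃l ((D(i,i) ∨ R(q,i) ∨ R(n,m) ∨ R(n,n)) ∧ R(l,j) ∧ R(j,j))
The prefix is ∃i ∀q ∀m ∀n ∃j ∃l: 3 universal, 3 existential.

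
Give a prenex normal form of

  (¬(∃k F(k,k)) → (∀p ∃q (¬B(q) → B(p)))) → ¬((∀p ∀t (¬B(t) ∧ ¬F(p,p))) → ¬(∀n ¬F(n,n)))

Rewrite implications/biconditionals: A → B as ¬A ∨ B.
  ¬(¬¬(∃k F(k,k)) ∨ (∀p ∃q (¬¬B(q) ∨ B(p)))) ∨ ¬(¬(∀p ∀t (¬B(t) ∧ ¬F(p,p))) ∨ ¬(∀n ¬F(n,n)))
Drive negations inward (¬∀x A ≡ ∃x ¬A, ¬∃x A ≡ ∀x ¬A, De Morgan for ∧/∨):
  (∀k ¬F(k,k)) ∧ (∃p ∀q (¬B(q) ∧ ¬B(p))) ∨ (∀p ∀t (¬B(t) ∧ ¬F(p,p))) ∧ (∀n ¬F(n,n))
Give each quantifier a distinct variable: p↦s.
  (∀k ¬F(k,k)) ∧ (∃p ∀q (¬B(q) ∧ ¬B(p))) ∨ (∀s ∀t (¬B(t) ∧ ¬F(s,s))) ∧ (∀n ¬F(n,n))
Finally move all quantifiers to the prefix:
  ∀k ∃p ∀q ∀s ∀t ∀n (¬F(k,k) ∧ ¬B(q) ∧ ¬B(p) ∨ ¬B(t) ∧ ¬F(s,s) ∧ ¬F(n,n))

∀k ∃p ∀q ∀s ∀t ∀n (¬F(k,k) ∧ ¬B(q) ∧ ¬B(p) ∨ ¬B(t) ∧ ¬F(s,s) ∧ ¬F(n,n))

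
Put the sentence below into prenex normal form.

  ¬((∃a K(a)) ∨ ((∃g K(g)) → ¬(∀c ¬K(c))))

First replace A → B with ¬A ∨ B.
  ¬((∃a K(a)) ∨ ¬(∃g K(g)) ∨ ¬(∀c ¬K(c)))
Drive negations inward (¬∀x A ≡ ∃x ¬A, ¬∃x A ≡ ∀x ¬A, De Morgan for ∧/∨):
  (∀a ¬K(a)) ∧ (∃g K(g)) ∧ (∀c ¬K(c))
All bound variables are already distinct, so no renaming is needed.
Finally move all quantifiers to the prefix:
  ∀a ∃g ∀c (¬K(a) ∧ K(g) ∧ ¬K(c))

∀a ∃g ∀c (¬K(a) ∧ K(g) ∧ ¬K(c))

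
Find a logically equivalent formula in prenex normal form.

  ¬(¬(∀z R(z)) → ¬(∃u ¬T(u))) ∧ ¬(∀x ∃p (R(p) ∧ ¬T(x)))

First replace A → B with ¬A ∨ B.
  ¬(¬¬(∀z R(z)) ∨ ¬(∃u ¬T(u))) ∧ ¬(∀x ∃p (R(p) ∧ ¬T(x)))
Drive negations inward (¬∀x A ≡ ∃x ¬A, ¬∃x A ≡ ∀x ¬A, De Morgan for ∧/∨):
  (∃z ¬R(z)) ∧ (∃u ¬T(u)) ∧ (∃x ∀p (¬R(p) ∨ T(x)))
Pull the quantifiers to the front (each side's bound variable is not free in the other side):
  ∃z ∃u ∃x ∀p (¬R(z) ∧ ¬T(u) ∧ (¬R(p) ∨ T(x)))

∃z ∃u ∃x ∀p (¬R(z) ∧ ¬T(u) ∧ (¬R(p) ∨ T(x)))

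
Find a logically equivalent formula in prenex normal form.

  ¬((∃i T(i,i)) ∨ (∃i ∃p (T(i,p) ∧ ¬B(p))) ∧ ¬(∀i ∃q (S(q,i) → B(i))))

Eliminate → and ↔ using ¬ and ∨.
  ¬((∃i T(i,i)) ∨ (∃i ∃p (T(i,p) ∧ ¬B(p))) ∧ ¬(∀i ∃q (¬S(q,i) ∨ B(i))))
Move each ¬ inward, flipping quantifiers it crosses:
  (∀i ¬T(i,i)) ∧ ((∀i ∀p (¬T(i,p) ∨ B(p))) ∨ (∀i ∃q (¬S(q,i) ∨ B(i))))
Standardize variables apart so no two quantifiers bind the same name: i↦u1, i↦y1.
  (∀i ¬T(i,i)) ∧ ((∀u1 ∀p (¬T(u1,p) ∨ B(p))) ∨ (∀y1 ∃q (¬S(q,y1) ∨ B(y1))))
Extract every quantifier outward, since the variables are now distinct and don't occur free across branches:
  ∀i ∀u1 ∀p ∀y1 ∃q (¬T(i,i) ∧ (¬T(u1,p) ∨ B(p) ∨ ¬S(q,y1) ∨ B(y1)))

∀i ∀u1 ∀p ∀y1 ∃q (¬T(i,i) ∧ (¬T(u1,p) ∨ B(p) ∨ ¬S(q,y1) ∨ B(y1)))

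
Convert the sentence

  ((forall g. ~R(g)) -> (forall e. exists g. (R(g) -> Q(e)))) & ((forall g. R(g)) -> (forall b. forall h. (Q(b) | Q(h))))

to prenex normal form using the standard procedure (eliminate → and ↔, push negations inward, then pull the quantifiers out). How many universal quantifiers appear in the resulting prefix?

Eliminate → and ↔ using ¬ and ∨.
  (~(forall g. ~R(g)) | (forall e. exists g. (~R(g) | Q(e)))) & (~(forall g. R(g)) | (forall b. forall h. (Q(b) | Q(h))))
Move each ¬ inward, flipping quantifiers it crosses:
  ((exists g. R(g)) | (forall e. exists g. (~R(g) | Q(e)))) & ((exists g. ~R(g)) | (forall b. forall h. (Q(b) | Q(h))))
Give each quantifier a distinct variable: g↦u, g↦y.
  ((exists g. R(g)) | (forall e. exists u. (~R(u) | Q(e)))) & ((exists y. ~R(y)) | (forall b. forall h. (Q(b) | Q(h))))
Extract every quantifier outward, since the variables are now distinct and don't occur free across branches:
  exists g. forall e. exists u. exists y. forall b. forall h. ((R(g) | ~R(u) | Q(e)) & (~R(y) | Q(b) | Q(h)))
The prefix is exists g forall e exists u exists y forall b forall h: 3 universal, 3 existential.

3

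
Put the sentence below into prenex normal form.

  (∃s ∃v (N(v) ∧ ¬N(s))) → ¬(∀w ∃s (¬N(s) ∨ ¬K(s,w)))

First replace A → B with ¬A ∨ B.
  ¬(∃s ∃v (N(v) ∧ ¬N(s))) ∨ ¬(∀w ∃s (¬N(s) ∨ ¬K(s,w)))
Move each ¬ inward, flipping quantifiers it crosses:
  (∀s ∀v (¬N(v) ∨ N(s))) ∨ (∃w ∀s (N(s) ∧ K(s,w)))
Rename bound variables to avoid capture: s↦a.
  (∀s ∀v (¬N(v) ∨ N(s))) ∨ (∃w ∀a (N(a) ∧ K(a,w)))
Pull the quantifiers to the front (each side's bound variable is not free in the other side):
  ∀s ∀v ∃w ∀a (¬N(v) ∨ N(s) ∨ N(a) ∧ K(a,w))

∀s ∀v ∃w ∀a (¬N(v) ∨ N(s) ∨ N(a) ∧ K(a,w))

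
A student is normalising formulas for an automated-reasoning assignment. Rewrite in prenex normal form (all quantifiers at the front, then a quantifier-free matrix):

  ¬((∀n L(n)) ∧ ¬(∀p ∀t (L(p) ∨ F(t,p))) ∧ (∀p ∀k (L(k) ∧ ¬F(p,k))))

Drive negations inward (¬∀x A ≡ ∃x ¬A, ¬∃x A ≡ ∀x ¬A, De Morgan for ∧/∨):
  (∃n ¬L(n)) ∨ (∀p ∀t (L(p) ∨ F(t,p))) ∨ (∃p ∃k (¬L(k) ∨ F(p,k)))
Give each quantifier a distinct variable: p↦v1.
  (∃n ¬L(n)) ∨ (∀p ∀t (L(p) ∨ F(t,p))) ∨ (∃v1 ∃k (¬L(k) ∨ F(v1,k)))
Finally move all quantifiers to the prefix:
  ∃n ∀p ∀t ∃v1 ∃k (¬L(n) ∨ L(p) ∨ F(t,p) ∨ ¬L(k) ∨ F(v1,k))

∃n ∀p ∀t ∃v1 ∃k (¬L(n) ∨ L(p) ∨ F(t,p) ∨ ¬L(k) ∨ F(v1,k))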